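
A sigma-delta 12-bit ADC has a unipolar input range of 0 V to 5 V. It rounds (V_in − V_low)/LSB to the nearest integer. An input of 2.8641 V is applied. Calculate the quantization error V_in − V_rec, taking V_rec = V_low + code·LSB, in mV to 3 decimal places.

Step size: 5 V ÷ 2^12 = 1.221 mV.
(2.8641 − 0)/0.0012207 = 2346.2707; round gives code 2346.
V_rec = 0 + 2346·0.0012207 = 2.8637695 V.
V_in − V_rec = 0.000330469 V = 0.330 mV.

0.330 mV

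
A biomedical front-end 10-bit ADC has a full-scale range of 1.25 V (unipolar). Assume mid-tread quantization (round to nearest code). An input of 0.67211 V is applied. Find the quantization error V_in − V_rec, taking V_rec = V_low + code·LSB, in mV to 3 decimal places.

One LSB is 1.25 V / 1024 = 1.221 mV.
(V_in − V_low)/LSB = (0.67211 − 0)/0.0012207 = 550.5925 → code 551 (round).
Reconstructed: 0.67260742 V.
Difference: -0.000497422 V → -0.497 mV.

-0.497 mV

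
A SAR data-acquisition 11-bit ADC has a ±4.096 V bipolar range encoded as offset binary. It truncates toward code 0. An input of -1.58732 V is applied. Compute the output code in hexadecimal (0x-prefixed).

With 2048 levels over 8.192 V, one step is 4.000 mV.
(-1.58732 − (−4.096)) / 0.004 = 627.170 LSBs.
So the output code is 627.
In hexadecimal (0x-prefixed): 0x273.

code 0x273 (decimal 627)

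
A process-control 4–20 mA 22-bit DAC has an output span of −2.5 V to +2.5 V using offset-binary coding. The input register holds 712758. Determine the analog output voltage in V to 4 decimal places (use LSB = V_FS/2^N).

LSB = 5 V / 2^22 = 1.19 µV.
V_out = (−2.5) + 712758 × 1.19209e-06 V = -1.65033 V.

-1.6503 V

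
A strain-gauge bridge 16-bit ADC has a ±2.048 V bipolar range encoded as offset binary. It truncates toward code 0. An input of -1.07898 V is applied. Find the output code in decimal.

code 15504

With 65536 levels over 4.096 V, one step is 62.50 µV.
Input sits at 15504.320 steps above V_low.
Floor → code 15504.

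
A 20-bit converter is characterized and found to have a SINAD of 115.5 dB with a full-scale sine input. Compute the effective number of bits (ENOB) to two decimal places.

18.89 bits

ENOB = (SINAD − 1.76) / 6.02 = (115.5 − 1.76)/6.02 = 18.894.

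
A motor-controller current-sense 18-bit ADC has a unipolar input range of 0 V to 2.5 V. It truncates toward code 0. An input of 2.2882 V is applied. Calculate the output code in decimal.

code 239935

Full-scale span = 2.5 V; LSB = 2.5/2^18 = 9.54 µV.
(V_in − V_low)/LSB = (2.2882 − 0) / 9.53674e-06 = 239935.160.
So the output code is 239935.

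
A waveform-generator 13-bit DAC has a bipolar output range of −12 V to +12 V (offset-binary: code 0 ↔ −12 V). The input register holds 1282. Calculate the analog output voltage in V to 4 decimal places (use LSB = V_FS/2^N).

-8.2441 V

LSB = 24 V / 2^13 = 2.930 mV.
V_out = (−12) + 1282 × 0.00292969 V = -8.24414 V.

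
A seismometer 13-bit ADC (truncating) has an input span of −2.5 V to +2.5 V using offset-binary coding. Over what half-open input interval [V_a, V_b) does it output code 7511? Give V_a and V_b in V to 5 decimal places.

[2.08435 V, 2.08496 V)

LSB = 5/2^13 = 0.610 mV.
V_a = V_low + 7511·LSB = 2.08435 V; V_b = V_low + 7512·LSB = 2.08496 V.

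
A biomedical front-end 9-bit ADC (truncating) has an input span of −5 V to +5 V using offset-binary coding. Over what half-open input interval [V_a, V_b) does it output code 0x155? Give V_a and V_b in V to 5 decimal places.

LSB = 10/2^9 = 19.531 mV.
Code 0x155 = 341 decimal.
V_a = V_low + 341·LSB = 1.66016 V; V_b = V_low + 342·LSB = 1.67969 V.

[1.66016 V, 1.67969 V)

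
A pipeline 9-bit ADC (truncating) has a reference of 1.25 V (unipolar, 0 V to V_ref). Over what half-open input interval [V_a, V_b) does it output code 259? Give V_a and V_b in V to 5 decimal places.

LSB = 1.25/2^9 = 2.441 mV.
V_a = V_low + 259·LSB = 0.632324 V; V_b = V_low + 260·LSB = 0.634766 V.

[0.63232 V, 0.63477 V)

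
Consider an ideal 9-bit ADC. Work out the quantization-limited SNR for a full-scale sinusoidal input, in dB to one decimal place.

55.9 dB

SNR ≈ 6.02·N + 1.76 dB = 6.02·9 + 1.76 = 55.94 dB.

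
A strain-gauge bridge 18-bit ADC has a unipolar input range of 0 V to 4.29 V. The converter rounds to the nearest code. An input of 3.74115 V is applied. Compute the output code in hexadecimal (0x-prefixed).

LSB = 4.29 V / 262144 = 16.37 µV.
Input sits at 228606.067 steps above V_low.
round(228606.067) = 228606.
In hexadecimal (0x-prefixed): 0x37CFE.

code 0x37CFE (decimal 228606)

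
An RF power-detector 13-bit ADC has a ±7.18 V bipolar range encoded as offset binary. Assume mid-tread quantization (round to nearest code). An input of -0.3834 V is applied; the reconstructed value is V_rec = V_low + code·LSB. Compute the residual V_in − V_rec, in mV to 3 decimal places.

0.492 mV

Step size: 14.36 V ÷ 2^13 = 1.753 mV.
Scaled input = 3877.2804 LSBs, so code = 3877.
Reconstructed: -0.3838916 V.
V_in − V_rec = 0.000491602 V = 0.492 mV.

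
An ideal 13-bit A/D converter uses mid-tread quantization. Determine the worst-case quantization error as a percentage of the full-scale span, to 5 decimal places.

Rounding → worst-case error = ½ LSB = V_FS/2^14, so 100/16384 = 0.00610352 % of full scale.

0.00610 %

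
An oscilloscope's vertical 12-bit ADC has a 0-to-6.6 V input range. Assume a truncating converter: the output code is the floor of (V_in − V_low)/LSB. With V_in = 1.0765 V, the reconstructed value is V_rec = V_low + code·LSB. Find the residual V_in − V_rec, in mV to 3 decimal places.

0.133 mV

Step size: 6.6 V ÷ 2^12 = 1.611 mV.
(1.0765 − 0)/0.00161133 = 668.0824; ⌊·⌋ gives code 668.
Code 668 maps back to 0 + 668×0.00161133 V = 1.0763672 V.
Error = 1.0765 − 1.0763672 = 0.000132813 V = 0.133 mV.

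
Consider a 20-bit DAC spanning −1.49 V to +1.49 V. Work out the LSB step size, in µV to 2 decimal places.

Full-scale span = 2.98 V.
LSB = 2.98 / 2^20 = 2.98 / 1048576 = 2.84195e-06 V = 2.84 µV.

2.84 µV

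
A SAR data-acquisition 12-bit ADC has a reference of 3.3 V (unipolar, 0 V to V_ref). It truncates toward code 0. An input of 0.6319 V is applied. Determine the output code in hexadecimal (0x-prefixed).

code 0x310 (decimal 784)

With 4096 levels over 3.3 V, one step is 0.806 mV.
(0.6319 − 0) / 0.000805664 = 784.322 LSBs.
So the output code is 784.
In hexadecimal (0x-prefixed): 0x310.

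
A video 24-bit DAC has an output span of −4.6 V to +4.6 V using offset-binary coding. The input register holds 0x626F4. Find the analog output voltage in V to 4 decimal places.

LSB = 9.2 V / 2^24 = 0.55 µV.
Code 0x626F4 = 403188 decimal.
V_out = (−4.6) + 403188 × 5.48363e-07 V = -4.37891 V.

-4.3789 V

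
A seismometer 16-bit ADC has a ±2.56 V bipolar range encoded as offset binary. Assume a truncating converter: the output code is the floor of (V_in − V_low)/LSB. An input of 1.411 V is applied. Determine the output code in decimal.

code 50828

Full-scale span = 5.12 V; LSB = 5.12/2^16 = 78.12 µV.
(1.411 − (−2.56)) / 7.8125e-05 = 50828.800 LSBs.
So the output code is 50828.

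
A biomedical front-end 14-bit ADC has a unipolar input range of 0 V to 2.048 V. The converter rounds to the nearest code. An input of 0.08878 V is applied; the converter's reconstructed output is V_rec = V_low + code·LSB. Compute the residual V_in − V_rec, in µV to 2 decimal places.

Step size: 2.048 V ÷ 2^14 = 125.00 µV.
Scaled input = 710.2400 LSBs, so code = 710.
Code 710 maps back to 0 + 710×0.000125 V = 0.08875 V.
Error = 0.08878 − 0.08875 = 3e-05 V = 30.00 µV.

30.00 µV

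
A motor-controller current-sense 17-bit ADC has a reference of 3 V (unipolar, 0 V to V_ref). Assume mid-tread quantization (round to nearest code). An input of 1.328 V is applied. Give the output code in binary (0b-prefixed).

LSB = 3 V / 131072 = 22.89 µV.
(1.328 − 0) / 2.28882e-05 = 58021.205 LSBs.
So the output code is 58021.
In binary (0b-prefixed): 0b1110001010100101.

code 0b1110001010100101 (decimal 58021)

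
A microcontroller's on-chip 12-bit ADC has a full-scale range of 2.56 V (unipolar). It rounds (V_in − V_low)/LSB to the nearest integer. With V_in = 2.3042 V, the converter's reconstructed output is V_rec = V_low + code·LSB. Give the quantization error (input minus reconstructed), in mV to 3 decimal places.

-0.175 mV

LSB = 2.56/2^12 = 0.625 mV.
(2.3042 − 0)/0.000625 = 3686.7200; round gives code 3687.
Reconstructed: 2.304375 V.
Difference: -0.000175 V → -0.175 mV.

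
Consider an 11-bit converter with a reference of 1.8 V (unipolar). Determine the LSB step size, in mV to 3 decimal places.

0.879 mV

Full-scale span = 1.8 V.
LSB = 1.8 / 2^11 = 1.8 / 2048 = 0.000878906 V = 0.879 mV.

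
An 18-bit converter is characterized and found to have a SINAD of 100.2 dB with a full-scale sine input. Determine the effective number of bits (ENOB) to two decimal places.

ENOB = (SINAD − 1.76) / 6.02 = (100.2 − 1.76)/6.02 = 16.352.

16.35 bits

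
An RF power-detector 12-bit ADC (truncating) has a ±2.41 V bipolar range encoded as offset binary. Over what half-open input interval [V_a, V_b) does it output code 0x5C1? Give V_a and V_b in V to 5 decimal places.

LSB = 4.82/2^12 = 1.177 mV.
Code 0x5C1 = 1473 decimal.
V_a = V_low + 1473·LSB = -0.676636 V; V_b = V_low + 1474·LSB = -0.675459 V.

[-0.67664 V, -0.67546 V)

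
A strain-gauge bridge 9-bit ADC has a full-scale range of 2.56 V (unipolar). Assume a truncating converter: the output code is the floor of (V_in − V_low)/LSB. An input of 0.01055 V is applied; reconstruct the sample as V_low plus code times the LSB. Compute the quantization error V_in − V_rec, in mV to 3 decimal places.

0.550 mV

One LSB is 2.56 V / 512 = 5.000 mV.
(V_in − V_low)/LSB = (0.01055 − 0)/0.005 = 2.1100 → code 2 (floor).
V_rec = 0 + 2·0.005 = 0.01 V.
Difference: 0.00055 V → 0.550 mV.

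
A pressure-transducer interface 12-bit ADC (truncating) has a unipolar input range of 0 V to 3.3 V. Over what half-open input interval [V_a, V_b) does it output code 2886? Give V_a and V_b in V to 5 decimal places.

LSB = 3.3/2^12 = 0.806 mV.
V_a = V_low + 2886·LSB = 2.32515 V; V_b = V_low + 2887·LSB = 2.32595 V.

[2.32515 V, 2.32595 V)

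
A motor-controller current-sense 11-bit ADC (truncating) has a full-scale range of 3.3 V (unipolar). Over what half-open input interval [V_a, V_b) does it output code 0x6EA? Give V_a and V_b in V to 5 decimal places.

[2.85205 V, 2.85366 V)

LSB = 3.3/2^11 = 1.611 mV.
Code 0x6EA = 1770 decimal.
V_a = V_low + 1770·LSB = 2.85205 V; V_b = V_low + 1771·LSB = 2.85366 V.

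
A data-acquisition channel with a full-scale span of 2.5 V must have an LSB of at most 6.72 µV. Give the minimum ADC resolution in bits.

19 bits

Number of steps required ≥ 2.5 V / 6.72 µV = 372023.81.
Need 2^N ≥ 372023.81; 2^18 = 262144, 2^19 = 524288.
Minimum N = 19.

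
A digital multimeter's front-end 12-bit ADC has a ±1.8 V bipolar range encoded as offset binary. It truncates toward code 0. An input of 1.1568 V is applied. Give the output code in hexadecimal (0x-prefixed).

Full-scale span = 3.6 V; LSB = 3.6/2^12 = 0.879 mV.
Input sits at 3364.181 steps above V_low.
So the output code is 3364.
In hexadecimal (0x-prefixed): 0xD24.

code 0xD24 (decimal 3364)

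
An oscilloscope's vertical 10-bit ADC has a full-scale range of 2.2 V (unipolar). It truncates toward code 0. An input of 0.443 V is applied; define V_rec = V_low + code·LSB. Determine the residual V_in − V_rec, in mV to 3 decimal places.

LSB = 2.2/2^10 = 2.148 mV.
(0.443 − 0)/0.00214844 = 206.1964; ⌊·⌋ gives code 206.
Code 206 maps back to 0 + 206×0.00214844 V = 0.44257812 V.
V_in − V_rec = 0.000421875 V = 0.422 mV.

0.422 mV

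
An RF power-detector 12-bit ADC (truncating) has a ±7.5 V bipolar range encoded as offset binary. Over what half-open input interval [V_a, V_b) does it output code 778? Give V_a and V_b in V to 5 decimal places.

[-4.65088 V, -4.64722 V)

LSB = 15/2^12 = 3.662 mV.
V_a = V_low + 778·LSB = -4.65088 V; V_b = V_low + 779·LSB = -4.64722 V.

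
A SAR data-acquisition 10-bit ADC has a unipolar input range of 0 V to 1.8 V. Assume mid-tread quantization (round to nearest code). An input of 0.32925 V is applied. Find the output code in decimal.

LSB = 1.8 V / 1024 = 1.758 mV.
(0.32925 − 0) / 0.00175781 = 187.307 LSBs.
So the output code is 187.

code 187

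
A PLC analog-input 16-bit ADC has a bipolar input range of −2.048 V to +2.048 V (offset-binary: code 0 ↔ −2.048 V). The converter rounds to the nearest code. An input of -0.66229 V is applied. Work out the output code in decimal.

code 22171

With 65536 levels over 4.096 V, one step is 62.50 µV.
Input sits at 22171.360 steps above V_low.
Round → code 22171.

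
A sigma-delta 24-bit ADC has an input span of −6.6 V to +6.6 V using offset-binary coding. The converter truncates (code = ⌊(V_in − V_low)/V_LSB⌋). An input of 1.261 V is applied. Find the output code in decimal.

LSB = 13.2 V / 16777216 = 0.79 µV.
Input sits at 9991340.528 steps above V_low.
Floor → code 9991340.

code 9991340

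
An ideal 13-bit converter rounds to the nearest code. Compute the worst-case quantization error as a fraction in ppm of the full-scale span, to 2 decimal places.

61.04 ppm

Rounding → worst-case error = ½ LSB = V_FS/2^14, so 1e+06/16384 = 61.0352 ppm of full scale.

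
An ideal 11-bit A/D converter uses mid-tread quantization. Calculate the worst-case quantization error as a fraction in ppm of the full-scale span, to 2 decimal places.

Rounding → worst-case error = ½ LSB = V_FS/2^12, so 1e+06/4096 = 244.141 ppm of full scale.

244.14 ppm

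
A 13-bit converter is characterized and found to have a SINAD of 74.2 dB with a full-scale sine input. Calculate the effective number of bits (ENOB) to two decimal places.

ENOB = (SINAD − 1.76) / 6.02 = (74.2 − 1.76)/6.02 = 12.033.

12.03 bits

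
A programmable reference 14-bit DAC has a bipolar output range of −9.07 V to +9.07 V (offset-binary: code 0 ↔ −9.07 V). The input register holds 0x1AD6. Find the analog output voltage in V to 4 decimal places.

LSB = 18.14 V / 2^14 = 1.107 mV.
Code 0x1AD6 = 6870 decimal.
V_out = (−9.07) + 6870 × 0.00110718 V = -1.46369 V.

-1.4637 V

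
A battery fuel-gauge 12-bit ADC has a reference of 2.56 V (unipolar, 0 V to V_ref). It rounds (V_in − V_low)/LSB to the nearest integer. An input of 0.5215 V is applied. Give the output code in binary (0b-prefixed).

code 0b1101000010 (decimal 834)

LSB = 2.56 V / 4096 = 0.625 mV.
(V_in − V_low)/LSB = (0.5215 − 0) / 0.000625 = 834.400.
round(834.400) = 834.
In binary (0b-prefixed): 0b1101000010.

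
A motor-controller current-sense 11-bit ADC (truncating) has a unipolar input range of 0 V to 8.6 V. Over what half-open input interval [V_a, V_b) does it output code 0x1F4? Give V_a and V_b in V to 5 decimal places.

LSB = 8.6/2^11 = 4.199 mV.
Code 0x1F4 = 500 decimal.
V_a = V_low + 500·LSB = 2.09961 V; V_b = V_low + 501·LSB = 2.10381 V.

[2.09961 V, 2.10381 V)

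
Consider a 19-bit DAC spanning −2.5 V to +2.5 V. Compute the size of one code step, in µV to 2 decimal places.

Full-scale span = 5 V.
LSB = 5 / 2^19 = 5 / 524288 = 9.53674e-06 V = 9.54 µV.

9.54 µV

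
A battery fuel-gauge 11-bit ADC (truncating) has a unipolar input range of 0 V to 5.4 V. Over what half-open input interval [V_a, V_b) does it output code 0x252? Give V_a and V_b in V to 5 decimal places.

LSB = 5.4/2^11 = 2.637 mV.
Code 0x252 = 594 decimal.
V_a = V_low + 594·LSB = 1.56621 V; V_b = V_low + 595·LSB = 1.56885 V.

[1.56621 V, 1.56885 V)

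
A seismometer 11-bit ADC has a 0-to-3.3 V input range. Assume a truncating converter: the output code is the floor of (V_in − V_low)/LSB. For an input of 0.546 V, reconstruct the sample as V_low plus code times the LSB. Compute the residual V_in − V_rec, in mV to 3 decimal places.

1.371 mV

One LSB is 3.3 V / 2048 = 1.611 mV.
(0.546 − 0)/0.00161133 = 338.8509; ⌊·⌋ gives code 338.
V_rec = 0 + 338·0.00161133 = 0.54462891 V.
Error = 0.546 − 0.54462891 = 0.00137109 V = 1.371 mV.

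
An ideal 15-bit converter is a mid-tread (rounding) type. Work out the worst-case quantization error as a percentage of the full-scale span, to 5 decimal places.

0.00153 %

Rounding → worst-case error = ½ LSB = V_FS/2^16, so 100/65536 = 0.00152588 % of full scale.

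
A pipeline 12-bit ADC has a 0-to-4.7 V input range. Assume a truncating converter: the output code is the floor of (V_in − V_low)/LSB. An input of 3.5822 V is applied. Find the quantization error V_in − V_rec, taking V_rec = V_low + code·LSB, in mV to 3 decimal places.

One LSB is 4.7 V / 4096 = 1.147 mV.
(V_in − V_low)/LSB = (3.5822 − 0)/0.00114746 = 3121.8492 → code 3121 (floor).
Reconstructed: 3.5812256 V.
V_in − V_rec = 0.000974414 V = 0.974 mV.

0.974 mV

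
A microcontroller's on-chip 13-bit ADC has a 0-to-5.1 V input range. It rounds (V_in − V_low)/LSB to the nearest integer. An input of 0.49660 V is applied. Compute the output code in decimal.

code 798

LSB = 5.1 V / 8192 = 0.623 mV.
Input sits at 797.676 steps above V_low.
Round → code 798.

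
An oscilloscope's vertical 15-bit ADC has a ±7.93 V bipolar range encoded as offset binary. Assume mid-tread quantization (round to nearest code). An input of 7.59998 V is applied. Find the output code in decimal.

code 32086

LSB = 15.86 V / 32768 = 484.01 µV.
(V_in − V_low)/LSB = (7.59998 − (−7.93)) / 0.000484009 = 32086.153.
So the output code is 32086.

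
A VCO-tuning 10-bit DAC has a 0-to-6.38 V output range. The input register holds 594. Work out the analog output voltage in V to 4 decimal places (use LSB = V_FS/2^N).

LSB = 6.38 V / 2^10 = 6.230 mV.
V_out = 0 + 594 × 0.00623047 V = 3.7009 V.

3.7009 V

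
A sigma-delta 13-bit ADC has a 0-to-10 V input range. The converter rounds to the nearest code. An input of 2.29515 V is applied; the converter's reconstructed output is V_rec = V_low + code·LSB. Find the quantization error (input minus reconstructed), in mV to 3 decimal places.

LSB = 10/2^13 = 1.221 mV.
(2.29515 − 0)/0.0012207 = 1880.1869; round gives code 1880.
V_rec = 0 + 1880·0.0012207 = 2.2949219 V.
Difference: 0.000228125 V → 0.228 mV.

0.228 mV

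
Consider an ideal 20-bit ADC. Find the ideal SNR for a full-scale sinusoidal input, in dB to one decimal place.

122.2 dB

SNR ≈ 6.02·N + 1.76 dB = 6.02·20 + 1.76 = 122.16 dB.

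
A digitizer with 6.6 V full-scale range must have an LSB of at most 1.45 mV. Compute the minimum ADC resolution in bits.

13 bits

Number of steps required ≥ 6.6 V / 1.45 mV = 4551.72.
Need 2^N ≥ 4551.72; 2^12 = 4096, 2^13 = 8192.
Minimum N = 13.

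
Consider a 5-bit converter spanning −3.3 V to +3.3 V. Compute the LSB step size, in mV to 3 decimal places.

Full-scale span = 6.6 V.
LSB = 6.6 / 2^5 = 6.6 / 32 = 0.20625 V = 206.250 mV.

206.250 mV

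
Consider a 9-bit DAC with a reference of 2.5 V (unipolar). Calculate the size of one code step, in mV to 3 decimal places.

4.883 mV

Full-scale span = 2.5 V.
LSB = 2.5 / 2^9 = 2.5 / 512 = 0.00488281 V = 4.883 mV.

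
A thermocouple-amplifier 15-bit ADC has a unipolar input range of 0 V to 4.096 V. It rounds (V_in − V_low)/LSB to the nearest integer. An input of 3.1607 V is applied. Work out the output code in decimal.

code 25286

LSB = 4.096 V / 32768 = 125.00 µV.
(3.1607 − 0) / 0.000125 = 25285.600 LSBs.
So the output code is 25286.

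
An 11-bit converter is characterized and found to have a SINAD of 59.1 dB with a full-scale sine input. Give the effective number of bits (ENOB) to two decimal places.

ENOB = (SINAD − 1.76) / 6.02 = (59.1 − 1.76)/6.02 = 9.525.

9.52 bits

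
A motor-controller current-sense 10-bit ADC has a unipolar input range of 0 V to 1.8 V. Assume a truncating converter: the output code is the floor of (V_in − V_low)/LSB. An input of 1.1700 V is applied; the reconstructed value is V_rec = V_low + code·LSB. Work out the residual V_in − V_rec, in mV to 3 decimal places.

1.055 mV

Step size: 1.8 V ÷ 2^10 = 1.758 mV.
Scaled input = 665.6000 LSBs, so code = 665.
Code 665 maps back to 0 + 665×0.00175781 V = 1.1689453 V.
V_in − V_rec = 0.00105469 V = 1.055 mV.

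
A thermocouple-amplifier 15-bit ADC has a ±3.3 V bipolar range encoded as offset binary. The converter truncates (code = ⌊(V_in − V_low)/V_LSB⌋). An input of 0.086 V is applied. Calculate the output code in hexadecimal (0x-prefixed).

With 32768 levels over 6.6 V, one step is 201.42 µV.
(0.086 − (−3.3)) / 0.000201416 = 16810.977 LSBs.
So the output code is 16810.
In hexadecimal (0x-prefixed): 0x41AA.

code 0x41AA (decimal 16810)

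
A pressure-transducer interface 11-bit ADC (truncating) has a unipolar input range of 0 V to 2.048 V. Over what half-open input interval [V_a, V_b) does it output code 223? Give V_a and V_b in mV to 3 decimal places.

LSB = 2.048/2^11 = 1.000 mV.
V_a = V_low + 223·LSB = 0.223 V; V_b = V_low + 224·LSB = 0.224 V.

[223.000 mV, 224.000 mV)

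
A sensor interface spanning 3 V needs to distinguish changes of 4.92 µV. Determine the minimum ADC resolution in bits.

20 bits

Number of steps required ≥ 3 V / 4.92 µV = 609756.10.
Need 2^N ≥ 609756.10; 2^19 = 524288, 2^20 = 1048576.
Minimum N = 20.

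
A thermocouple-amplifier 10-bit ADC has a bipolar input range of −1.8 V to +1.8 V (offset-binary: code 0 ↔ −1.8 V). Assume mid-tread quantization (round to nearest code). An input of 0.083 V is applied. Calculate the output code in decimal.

code 536

Full-scale span = 3.6 V; LSB = 3.6/2^10 = 3.516 mV.
(0.083 − (−1.8)) / 0.00351563 = 535.609 LSBs.
So the output code is 536.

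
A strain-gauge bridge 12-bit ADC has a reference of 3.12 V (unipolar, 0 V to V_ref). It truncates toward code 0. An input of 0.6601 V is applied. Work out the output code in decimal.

LSB = 3.12 V / 4096 = 0.762 mV.
(V_in − V_low)/LSB = (0.6601 − 0) / 0.000761719 = 866.593.
So the output code is 866.

code 866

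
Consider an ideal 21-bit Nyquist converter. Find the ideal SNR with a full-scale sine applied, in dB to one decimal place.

128.2 dB

SNR ≈ 6.02·N + 1.76 dB = 6.02·21 + 1.76 = 128.18 dB.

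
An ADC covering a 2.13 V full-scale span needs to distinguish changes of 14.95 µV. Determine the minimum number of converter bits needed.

18 bits

Number of steps required ≥ 2.13 V / 14.95 µV = 142474.92.
Need 2^N ≥ 142474.92; 2^17 = 131072, 2^18 = 262144.
Minimum N = 18.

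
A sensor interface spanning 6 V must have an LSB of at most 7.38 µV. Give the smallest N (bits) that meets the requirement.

Number of steps required ≥ 6 V / 7.38 µV = 813008.13.
Need 2^N ≥ 813008.13; 2^19 = 524288, 2^20 = 1048576.
Minimum N = 20.

20 bits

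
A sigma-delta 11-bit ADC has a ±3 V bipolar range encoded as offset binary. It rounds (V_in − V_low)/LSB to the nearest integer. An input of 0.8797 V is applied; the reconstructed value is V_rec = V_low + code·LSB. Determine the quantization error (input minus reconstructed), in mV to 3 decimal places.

LSB = 6/2^11 = 2.930 mV.
Scaled input = 1324.2709 LSBs, so code = 1324.
V_rec = (−3) + 1324·0.00292969 = 0.87890625 V.
Error = 0.8797 − 0.87890625 = 0.00079375 V = 0.794 mV.

0.794 mV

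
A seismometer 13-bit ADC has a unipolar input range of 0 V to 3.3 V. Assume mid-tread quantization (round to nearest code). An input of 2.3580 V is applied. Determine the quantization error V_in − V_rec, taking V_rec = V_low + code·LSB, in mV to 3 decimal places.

One LSB is 3.3 V / 8192 = 402.83 µV.
Scaled input = 5853.5564 LSBs, so code = 5854.
Code 5854 maps back to 0 + 5854×0.000402832 V = 2.3581787 V.
Difference: -0.000178711 V → -0.179 mV.

-0.179 mV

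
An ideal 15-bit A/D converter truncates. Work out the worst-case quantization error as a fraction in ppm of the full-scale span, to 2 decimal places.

Truncating → worst-case error = 1 LSB = V_FS/2^15, so 1e+06/32768 = 30.5176 ppm of full scale.

30.52 ppm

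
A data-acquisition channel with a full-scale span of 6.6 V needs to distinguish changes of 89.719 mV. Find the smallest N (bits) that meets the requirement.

7 bits

Number of steps required ≥ 6.6 V / 89.719 mV = 73.56.
Need 2^N ≥ 73.56; 2^6 = 64, 2^7 = 128.
Minimum N = 7.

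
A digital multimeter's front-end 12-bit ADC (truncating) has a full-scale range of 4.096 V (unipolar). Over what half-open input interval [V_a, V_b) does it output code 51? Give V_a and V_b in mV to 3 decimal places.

[51.000 mV, 52.000 mV)

LSB = 4.096/2^12 = 1.000 mV.
V_a = V_low + 51·LSB = 0.051 V; V_b = V_low + 52·LSB = 0.052 V.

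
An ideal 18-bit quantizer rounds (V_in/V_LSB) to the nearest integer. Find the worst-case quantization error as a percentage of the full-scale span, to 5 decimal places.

0.00019 %

Rounding → worst-case error = ½ LSB = V_FS/2^19, so 100/524288 = 0.000190735 % of full scale.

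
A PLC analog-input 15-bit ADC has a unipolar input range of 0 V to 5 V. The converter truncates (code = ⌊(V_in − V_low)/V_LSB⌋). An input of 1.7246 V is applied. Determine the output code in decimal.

code 11302

Full-scale span = 5 V; LSB = 5/2^15 = 152.59 µV.
Input sits at 11302.339 steps above V_low.
Floor → code 11302.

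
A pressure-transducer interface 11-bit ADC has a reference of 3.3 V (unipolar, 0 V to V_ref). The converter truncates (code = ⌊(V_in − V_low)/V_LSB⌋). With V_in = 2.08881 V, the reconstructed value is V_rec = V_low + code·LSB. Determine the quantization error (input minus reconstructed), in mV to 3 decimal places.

Step size: 3.3 V ÷ 2^11 = 1.611 mV.
Scaled input = 1296.3281 LSBs, so code = 1296.
Code 1296 maps back to 0 + 1296×0.00161133 V = 2.0882813 V.
Error = 2.08881 − 2.0882813 = 0.00052875 V = 0.529 mV.

0.529 mV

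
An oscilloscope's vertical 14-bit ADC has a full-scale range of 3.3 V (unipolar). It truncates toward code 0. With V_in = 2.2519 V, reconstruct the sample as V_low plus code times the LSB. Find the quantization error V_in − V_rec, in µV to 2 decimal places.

68.95 µV

One LSB is 3.3 V / 16384 = 201.42 µV.
(2.2519 − 0)/0.000201416 = 11180.3423; ⌊·⌋ gives code 11180.
Reconstructed: 2.2518311 V.
Error = 2.2519 − 2.2518311 = 6.89453e-05 V = 68.95 µV.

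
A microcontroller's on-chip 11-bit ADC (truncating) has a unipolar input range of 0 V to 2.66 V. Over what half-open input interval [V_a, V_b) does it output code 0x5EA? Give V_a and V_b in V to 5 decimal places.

LSB = 2.66/2^11 = 1.299 mV.
Code 0x5EA = 1514 decimal.
V_a = V_low + 1514·LSB = 1.96643 V; V_b = V_low + 1515·LSB = 1.96772 V.

[1.96643 V, 1.96772 V)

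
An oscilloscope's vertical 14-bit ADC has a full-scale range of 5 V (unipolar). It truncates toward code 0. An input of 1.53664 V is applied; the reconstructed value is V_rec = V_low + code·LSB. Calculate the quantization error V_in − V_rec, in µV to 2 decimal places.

One LSB is 5 V / 16384 = 305.18 µV.
Scaled input = 5035.2620 LSBs, so code = 5035.
Reconstructed: 1.5365601 V.
V_in − V_rec = 7.99414e-05 V = 79.94 µV.

79.94 µV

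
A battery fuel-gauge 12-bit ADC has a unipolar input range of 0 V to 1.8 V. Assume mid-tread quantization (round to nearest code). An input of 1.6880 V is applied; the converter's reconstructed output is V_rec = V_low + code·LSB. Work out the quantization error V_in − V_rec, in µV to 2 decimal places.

One LSB is 1.8 V / 4096 = 439.45 µV.
(V_in − V_low)/LSB = (1.6880 − 0)/0.000439453 = 3841.1378 → code 3841 (round).
Reconstructed: 1.6879395 V.
Error = 1.6880 − 1.6879395 = 6.05469e-05 V = 60.55 µV.

60.55 µV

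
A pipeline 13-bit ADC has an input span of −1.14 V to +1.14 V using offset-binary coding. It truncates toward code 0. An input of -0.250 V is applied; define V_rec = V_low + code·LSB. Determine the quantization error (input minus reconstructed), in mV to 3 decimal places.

0.210 mV

Step size: 2.28 V ÷ 2^13 = 278.32 µV.
(-0.250 − (−1.14))/0.00027832 = 3197.7544; ⌊·⌋ gives code 3197.
Reconstructed: -0.25020996 V.
V_in − V_rec = 0.000209961 V = 0.210 mV.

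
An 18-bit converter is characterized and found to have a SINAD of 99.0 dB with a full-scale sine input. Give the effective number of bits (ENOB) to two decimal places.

ENOB = (SINAD − 1.76) / 6.02 = (99.0 − 1.76)/6.02 = 16.153.

16.15 bits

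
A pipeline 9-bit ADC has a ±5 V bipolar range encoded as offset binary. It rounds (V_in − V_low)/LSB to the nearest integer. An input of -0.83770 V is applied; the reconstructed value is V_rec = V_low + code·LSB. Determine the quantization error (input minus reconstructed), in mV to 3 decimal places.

One LSB is 10 V / 512 = 19.531 mV.
(-0.83770 − (−5))/0.0195312 = 213.1098; round gives code 213.
Reconstructed: -0.83984375 V.
Error = -0.83770 − (−0.83984375) = 0.00214375 V = 2.144 mV.

2.144 mV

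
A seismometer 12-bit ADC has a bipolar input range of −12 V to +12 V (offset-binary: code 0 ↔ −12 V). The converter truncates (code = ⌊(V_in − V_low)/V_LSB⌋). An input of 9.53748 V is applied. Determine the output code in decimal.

code 3675

LSB = 24 V / 4096 = 5.859 mV.
Input sits at 3675.730 steps above V_low.
⌊·⌋(3675.730) = 3675.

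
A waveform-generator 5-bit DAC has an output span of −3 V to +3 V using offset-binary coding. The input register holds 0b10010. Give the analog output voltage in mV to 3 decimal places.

LSB = 6 V / 2^5 = 187.500 mV.
Code 0b10010 = 18 decimal.
V_out = (−3) + 18 × 0.1875 V = 0.375 V.
= 375.000 mV.

375.000 mV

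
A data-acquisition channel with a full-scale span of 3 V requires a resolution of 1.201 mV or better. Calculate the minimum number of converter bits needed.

12 bits

Number of steps required ≥ 3 V / 1.201 mV = 2497.92.
Need 2^N ≥ 2497.92; 2^11 = 2048, 2^12 = 4096.
Minimum N = 12.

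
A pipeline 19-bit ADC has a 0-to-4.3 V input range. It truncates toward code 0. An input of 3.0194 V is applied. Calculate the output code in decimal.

code 368147

Full-scale span = 4.3 V; LSB = 4.3/2^19 = 8.20 µV.
(V_in − V_low)/LSB = (3.0194 − 0) / 8.2016e-06 = 368147.718.
⌊·⌋(368147.718) = 368147.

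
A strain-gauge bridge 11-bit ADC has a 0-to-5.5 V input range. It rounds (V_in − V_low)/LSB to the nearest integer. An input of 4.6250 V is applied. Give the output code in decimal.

code 1722

LSB = 5.5 V / 2048 = 2.686 mV.
Input sits at 1722.182 steps above V_low.
So the output code is 1722.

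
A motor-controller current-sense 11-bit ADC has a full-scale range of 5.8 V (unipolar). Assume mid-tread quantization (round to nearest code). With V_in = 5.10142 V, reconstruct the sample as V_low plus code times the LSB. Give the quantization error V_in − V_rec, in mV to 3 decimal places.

LSB = 5.8/2^11 = 2.832 mV.
(5.10142 − 0)/0.00283203 = 1801.3290; round gives code 1801.
Reconstructed: 5.1004883 V.
Error = 5.10142 − 5.1004883 = 0.000931719 V = 0.932 mV.

0.932 mV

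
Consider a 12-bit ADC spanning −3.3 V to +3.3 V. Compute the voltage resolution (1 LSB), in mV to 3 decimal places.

1.611 mV

Full-scale span = 6.6 V.
LSB = 6.6 / 2^12 = 6.6 / 4096 = 0.00161133 V = 1.611 mV.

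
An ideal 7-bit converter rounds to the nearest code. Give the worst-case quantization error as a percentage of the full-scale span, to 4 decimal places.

Rounding → worst-case error = ½ LSB = V_FS/2^8, so 100/256 = 0.390625 % of full scale.

0.3906 %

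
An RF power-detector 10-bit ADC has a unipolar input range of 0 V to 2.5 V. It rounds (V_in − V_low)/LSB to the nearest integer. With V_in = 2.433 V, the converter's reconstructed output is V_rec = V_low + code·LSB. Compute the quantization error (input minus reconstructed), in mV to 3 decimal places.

LSB = 2.5/2^10 = 2.441 mV.
(V_in − V_low)/LSB = (2.433 − 0)/0.00244141 = 996.5568 → code 997 (round).
V_rec = 0 + 997·0.00244141 = 2.434082 V.
Error = 2.433 − 2.434082 = -0.00108203 V = -1.082 mV.

-1.082 mV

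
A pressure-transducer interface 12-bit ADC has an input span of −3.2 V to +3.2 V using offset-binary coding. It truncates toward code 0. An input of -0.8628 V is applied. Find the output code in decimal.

LSB = 6.4 V / 4096 = 1.562 mV.
(-0.8628 − (−3.2)) / 0.0015625 = 1495.808 LSBs.
So the output code is 1495.

code 1495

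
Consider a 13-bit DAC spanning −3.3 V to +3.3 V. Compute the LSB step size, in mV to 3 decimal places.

0.806 mV

Full-scale span = 6.6 V.
LSB = 6.6 / 2^13 = 6.6 / 8192 = 0.000805664 V = 0.806 mV.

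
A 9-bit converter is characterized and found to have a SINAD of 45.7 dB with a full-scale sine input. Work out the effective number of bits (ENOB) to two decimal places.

7.30 bits

ENOB = (SINAD − 1.76) / 6.02 = (45.7 − 1.76)/6.02 = 7.299.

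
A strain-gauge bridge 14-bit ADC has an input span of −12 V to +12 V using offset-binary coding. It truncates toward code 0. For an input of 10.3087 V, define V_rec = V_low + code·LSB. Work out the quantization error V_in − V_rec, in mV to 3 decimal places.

One LSB is 24 V / 16384 = 1.465 mV.
(V_in − V_low)/LSB = (10.3087 − (−12))/0.00146484 = 15229.4059 → code 15229 (floor).
V_rec = (−12) + 15229·0.00146484 = 10.308105 V.
Difference: 0.000594531 V → 0.595 mV.

0.595 mV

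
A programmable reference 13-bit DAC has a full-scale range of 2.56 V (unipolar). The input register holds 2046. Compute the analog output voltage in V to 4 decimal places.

LSB = 2.56 V / 2^13 = 312.50 µV.
V_out = 0 + 2046 × 0.0003125 V = 0.639375 V.

0.6394 V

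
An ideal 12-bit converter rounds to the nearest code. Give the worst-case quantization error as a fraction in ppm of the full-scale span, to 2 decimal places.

Rounding → worst-case error = ½ LSB = V_FS/2^13, so 1e+06/8192 = 122.07 ppm of full scale.

122.07 ppm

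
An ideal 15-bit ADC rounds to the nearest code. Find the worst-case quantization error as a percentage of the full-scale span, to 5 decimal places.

Rounding → worst-case error = ½ LSB = V_FS/2^16, so 100/65536 = 0.00152588 % of full scale.

0.00153 %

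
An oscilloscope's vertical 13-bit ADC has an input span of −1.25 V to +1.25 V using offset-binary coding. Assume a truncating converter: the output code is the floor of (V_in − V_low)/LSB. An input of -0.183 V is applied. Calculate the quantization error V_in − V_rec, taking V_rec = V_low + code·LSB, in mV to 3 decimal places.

LSB = 2.5/2^13 = 305.18 µV.
(-0.183 − (−1.25))/0.000305176 = 3496.3456; ⌊·⌋ gives code 3496.
Code 3496 maps back to (−1.25) + 3496×0.000305176 V = -0.18310547 V.
V_in − V_rec = 0.000105469 V = 0.105 mV.

0.105 mV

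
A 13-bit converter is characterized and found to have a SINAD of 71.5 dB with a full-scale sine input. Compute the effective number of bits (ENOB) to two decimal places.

ENOB = (SINAD − 1.76) / 6.02 = (71.5 − 1.76)/6.02 = 11.585.

11.58 bits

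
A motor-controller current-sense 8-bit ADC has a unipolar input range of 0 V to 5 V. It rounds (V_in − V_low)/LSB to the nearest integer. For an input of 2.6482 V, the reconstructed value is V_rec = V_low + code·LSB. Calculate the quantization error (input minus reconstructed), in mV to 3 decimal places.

-8.050 mV

One LSB is 5 V / 256 = 19.531 mV.
(V_in − V_low)/LSB = (2.6482 − 0)/0.0195312 = 135.5878 → code 136 (round).
Reconstructed: 2.65625 V.
Error = 2.6482 − 2.65625 = -0.00805 V = -8.050 mV.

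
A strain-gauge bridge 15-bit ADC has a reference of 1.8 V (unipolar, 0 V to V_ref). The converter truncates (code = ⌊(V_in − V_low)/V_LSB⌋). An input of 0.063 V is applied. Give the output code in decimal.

LSB = 1.8 V / 32768 = 54.93 µV.
(V_in − V_low)/LSB = (0.063 − 0) / 5.49316e-05 = 1146.880.
⌊·⌋(1146.880) = 1146.

code 1146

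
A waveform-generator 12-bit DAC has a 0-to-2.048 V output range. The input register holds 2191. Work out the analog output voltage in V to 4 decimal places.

1.0955 V

LSB = 2.048 V / 2^12 = 0.500 mV.
V_out = 0 + 2191 × 0.0005 V = 1.0955 V.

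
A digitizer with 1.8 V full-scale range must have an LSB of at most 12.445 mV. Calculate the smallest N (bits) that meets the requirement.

8 bits

Number of steps required ≥ 1.8 V / 12.445 mV = 144.64.
Need 2^N ≥ 144.64; 2^7 = 128, 2^8 = 256.
Minimum N = 8.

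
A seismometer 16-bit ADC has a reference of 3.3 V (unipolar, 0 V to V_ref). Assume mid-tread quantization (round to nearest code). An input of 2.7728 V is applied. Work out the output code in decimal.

code 55066

With 65536 levels over 3.3 V, one step is 50.35 µV.
(2.7728 − 0) / 5.0354e-05 = 55066.128 LSBs.
round(55066.128) = 55066.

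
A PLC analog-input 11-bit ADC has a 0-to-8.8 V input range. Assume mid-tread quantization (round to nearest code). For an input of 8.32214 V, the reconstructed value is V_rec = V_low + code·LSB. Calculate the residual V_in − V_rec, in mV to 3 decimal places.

LSB = 8.8/2^11 = 4.297 mV.
Scaled input = 1936.7889 LSBs, so code = 1937.
Code 1937 maps back to 0 + 1937×0.00429688 V = 8.3230469 V.
V_in − V_rec = -0.000906875 V = -0.907 mV.

-0.907 mV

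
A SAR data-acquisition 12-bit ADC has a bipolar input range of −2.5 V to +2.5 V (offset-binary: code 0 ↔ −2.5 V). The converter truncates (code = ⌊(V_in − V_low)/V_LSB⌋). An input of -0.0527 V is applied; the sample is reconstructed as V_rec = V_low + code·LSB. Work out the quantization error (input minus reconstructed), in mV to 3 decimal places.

LSB = 5/2^12 = 1.221 mV.
Scaled input = 2004.8282 LSBs, so code = 2004.
V_rec = (−2.5) + 2004·0.0012207 = -0.053710938 V.
Error = -0.0527 − (−0.053710938) = 0.00101094 V = 1.011 mV.

1.011 mV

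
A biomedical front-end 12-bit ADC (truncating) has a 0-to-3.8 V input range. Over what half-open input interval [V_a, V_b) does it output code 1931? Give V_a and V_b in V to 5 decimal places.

[1.79146 V, 1.79238 V)

LSB = 3.8/2^12 = 0.928 mV.
V_a = V_low + 1931·LSB = 1.79146 V; V_b = V_low + 1932·LSB = 1.79238 V.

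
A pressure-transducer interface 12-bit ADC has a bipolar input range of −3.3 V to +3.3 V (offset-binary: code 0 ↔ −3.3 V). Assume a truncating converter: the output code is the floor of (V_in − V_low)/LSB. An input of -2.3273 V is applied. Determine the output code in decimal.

code 603

Full-scale span = 6.6 V; LSB = 6.6/2^12 = 1.611 mV.
(V_in − V_low)/LSB = (-2.3273 − (−3.3)) / 0.00161133 = 603.664.
⌊·⌋(603.664) = 603.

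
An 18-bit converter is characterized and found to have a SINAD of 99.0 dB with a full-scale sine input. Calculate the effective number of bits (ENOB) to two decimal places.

ENOB = (SINAD − 1.76) / 6.02 = (99.0 − 1.76)/6.02 = 16.153.

16.15 bits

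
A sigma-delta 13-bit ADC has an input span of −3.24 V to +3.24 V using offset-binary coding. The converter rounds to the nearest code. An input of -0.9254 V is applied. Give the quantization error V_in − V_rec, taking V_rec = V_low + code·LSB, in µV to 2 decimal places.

88.28 µV

One LSB is 6.48 V / 8192 = 0.791 mV.
(V_in − V_low)/LSB = (-0.9254 − (−3.24))/0.000791016 = 2926.1116 → code 2926 (round).
V_rec = (−3.24) + 2926·0.000791016 = -0.92548828 V.
Difference: 8.82812e-05 V → 88.28 µV.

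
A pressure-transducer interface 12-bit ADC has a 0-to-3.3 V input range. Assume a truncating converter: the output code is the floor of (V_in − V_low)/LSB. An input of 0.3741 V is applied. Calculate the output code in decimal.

code 464

LSB = 3.3 V / 4096 = 0.806 mV.
Input sits at 464.337 steps above V_low.
Floor → code 464.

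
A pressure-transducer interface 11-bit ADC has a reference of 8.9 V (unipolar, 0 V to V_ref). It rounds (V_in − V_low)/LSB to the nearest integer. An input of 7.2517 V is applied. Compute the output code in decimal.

LSB = 8.9 V / 2048 = 4.346 mV.
(7.2517 − 0) / 0.0043457 = 1668.706 LSBs.
round(1668.706) = 1669.

code 1669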